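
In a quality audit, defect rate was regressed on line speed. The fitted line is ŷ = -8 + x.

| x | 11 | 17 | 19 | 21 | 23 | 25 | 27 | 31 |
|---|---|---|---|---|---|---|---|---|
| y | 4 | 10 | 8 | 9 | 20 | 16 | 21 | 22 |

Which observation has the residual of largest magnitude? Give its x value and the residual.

x=11: ŷ = -8 + 11 = 3; e = 4 − 3 = 1
x=17: ŷ = -8 + 17 = 9; e = 10 − 9 = 1
x=19: ŷ = -8 + 19 = 11; e = 8 − 11 = -3
x=21: ŷ = -8 + 21 = 13; e = 9 − 13 = -4
x=23: ŷ = -8 + 23 = 15; e = 20 − 15 = 5
x=25: ŷ = -8 + 25 = 17; e = 16 − 17 = -1
x=27: ŷ = -8 + 27 = 19; e = 21 − 19 = 2
x=31: ŷ = -8 + 31 = 23; e = 22 − 23 = -1
Largest |e| is 5 at x = 23, residual 5.

x = 23, e = 5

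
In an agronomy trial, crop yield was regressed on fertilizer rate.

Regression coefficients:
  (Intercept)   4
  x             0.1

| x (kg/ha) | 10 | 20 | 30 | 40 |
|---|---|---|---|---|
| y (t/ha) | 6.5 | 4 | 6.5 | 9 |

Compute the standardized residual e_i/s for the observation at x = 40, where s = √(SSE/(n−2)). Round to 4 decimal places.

x=10: ŷ = 4 + 0.1·10 = 5; e = 6.5 − 5 = 1.5
x=20: ŷ = 4 + 0.1·20 = 6; e = 4 − 6 = -2
x=30: ŷ = 4 + 0.1·30 = 7; e = 6.5 − 7 = -0.5
x=40: ŷ = 4 + 0.1·40 = 8; e = 9 − 8 = 1
SSE = 2.25 + 4 + 0.25 + 1 = 7.5
s = √(7.5/2) = 1.93649
e/s = 1 / 1.93649 = 0.5164

0.5164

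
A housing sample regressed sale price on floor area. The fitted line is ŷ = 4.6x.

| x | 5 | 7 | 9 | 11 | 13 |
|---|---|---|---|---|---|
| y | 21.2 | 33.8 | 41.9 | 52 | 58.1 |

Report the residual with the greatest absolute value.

x=5: ŷ = 4.6·5 = 23; e = 21.2 − 23 = -1.8
x=7: ŷ = 4.6·7 = 32.2; e = 33.8 − 32.2 = 1.6
x=9: ŷ = 4.6·9 = 41.4; e = 41.9 − 41.4 = 0.5
x=11: ŷ = 4.6·11 = 50.6; e = 52 − 50.6 = 1.4
x=13: ŷ = 4.6·13 = 59.8; e = 58.1 − 59.8 = -1.7
Largest |e| is 1.8 at x = 5, residual -1.8.

e = -1.8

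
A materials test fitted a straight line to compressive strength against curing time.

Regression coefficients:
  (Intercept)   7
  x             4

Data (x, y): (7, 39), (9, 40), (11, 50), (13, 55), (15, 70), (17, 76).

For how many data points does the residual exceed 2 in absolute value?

x=7: ŷ = 7 + 4·7 = 35; e = 39 − 35 = 4
x=9: ŷ = 7 + 4·9 = 43; e = 40 − 43 = -3
x=11: ŷ = 7 + 4·11 = 51; e = 50 − 51 = -1
x=13: ŷ = 7 + 4·13 = 59; e = 55 − 59 = -4
x=15: ŷ = 7 + 4·15 = 67; e = 70 − 67 = 3
x=17: ŷ = 7 + 4·17 = 75; e = 76 − 75 = 1
|e| > 2: x=7 (|e|=4), x=9 (|e|=3), x=13 (|e|=4), x=15 (|e|=3) → 4

4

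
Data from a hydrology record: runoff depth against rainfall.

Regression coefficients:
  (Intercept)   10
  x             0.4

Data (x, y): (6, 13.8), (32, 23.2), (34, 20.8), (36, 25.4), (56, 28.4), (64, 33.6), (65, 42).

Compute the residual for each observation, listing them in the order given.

1.4, 0.4, -2.8, 1, -4, -2, 6

x=6: ŷ = 10 + 0.4·6 = 12.4; r = 13.8 − 12.4 = 1.4
x=32: ŷ = 10 + 0.4·32 = 22.8; r = 23.2 − 22.8 = 0.4
x=34: ŷ = 10 + 0.4·34 = 23.6; r = 20.8 − 23.6 = -2.8
x=36: ŷ = 10 + 0.4·36 = 24.4; r = 25.4 − 24.4 = 1
x=56: ŷ = 10 + 0.4·56 = 32.4; r = 28.4 − 32.4 = -4
x=64: ŷ = 10 + 0.4·64 = 35.6; r = 33.6 − 35.6 = -2
x=65: ŷ = 10 + 0.4·65 = 36; r = 42 − 36 = 6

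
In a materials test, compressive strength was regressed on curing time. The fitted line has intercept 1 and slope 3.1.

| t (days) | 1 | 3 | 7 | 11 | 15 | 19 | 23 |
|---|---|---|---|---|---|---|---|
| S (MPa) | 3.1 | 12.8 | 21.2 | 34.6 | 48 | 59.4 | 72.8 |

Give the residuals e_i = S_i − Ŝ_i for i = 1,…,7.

-1, 2.5, -1.5, -0.5, 0.5, -0.5, 0.5

t=1: Ŝ = 1 + 3.1·1 = 4.1; e = 3.1 − 4.1 = -1
t=3: Ŝ = 1 + 3.1·3 = 10.3; e = 12.8 − 10.3 = 2.5
t=7: Ŝ = 1 + 3.1·7 = 22.7; e = 21.2 − 22.7 = -1.5
t=11: Ŝ = 1 + 3.1·11 = 35.1; e = 34.6 − 35.1 = -0.5
t=15: Ŝ = 1 + 3.1·15 = 47.5; e = 48 − 47.5 = 0.5
t=19: Ŝ = 1 + 3.1·19 = 59.9; e = 59.4 − 59.9 = -0.5
t=23: Ŝ = 1 + 3.1·23 = 72.3; e = 72.8 − 72.3 = 0.5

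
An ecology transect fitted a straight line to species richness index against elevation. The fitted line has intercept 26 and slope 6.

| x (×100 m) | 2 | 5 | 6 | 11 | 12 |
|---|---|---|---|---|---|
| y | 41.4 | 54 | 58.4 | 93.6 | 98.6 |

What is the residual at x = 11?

ŷ = 26 + 6·11 = 92
e = 93.6 − 92 = 1.6

e = 1.6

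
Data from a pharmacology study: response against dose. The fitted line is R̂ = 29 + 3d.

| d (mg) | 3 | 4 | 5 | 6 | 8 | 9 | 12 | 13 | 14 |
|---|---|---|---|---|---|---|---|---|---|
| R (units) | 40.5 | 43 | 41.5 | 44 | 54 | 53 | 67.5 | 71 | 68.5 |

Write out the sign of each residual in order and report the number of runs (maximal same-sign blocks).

6 runs

d=3: R̂ = 29 + 3·3 = 38; e = 40.5 − 38 = 2.5
d=4: R̂ = 29 + 3·4 = 41; e = 43 − 41 = 2
d=5: R̂ = 29 + 3·5 = 44; e = 41.5 − 44 = -2.5
d=6: R̂ = 29 + 3·6 = 47; e = 44 − 47 = -3
d=8: R̂ = 29 + 3·8 = 53; e = 54 − 53 = 1
d=9: R̂ = 29 + 3·9 = 56; e = 53 − 56 = -3
d=12: R̂ = 29 + 3·12 = 65; e = 67.5 − 65 = 2.5
d=13: R̂ = 29 + 3·13 = 68; e = 71 − 68 = 3
d=14: R̂ = 29 + 3·14 = 71; e = 68.5 − 71 = -2.5
Signs: + + − − + − + + −
Runs: +×2, −×2, +×1, −×1, +×2, −×1 → 6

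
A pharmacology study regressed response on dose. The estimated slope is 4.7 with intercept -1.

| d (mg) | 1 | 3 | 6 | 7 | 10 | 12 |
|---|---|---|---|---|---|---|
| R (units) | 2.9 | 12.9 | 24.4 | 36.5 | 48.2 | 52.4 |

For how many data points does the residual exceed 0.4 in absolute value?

d=1: R̂ = -1 + 4.7·1 = 3.7; e = 2.9 − 3.7 = -0.8
d=3: R̂ = -1 + 4.7·3 = 13.1; e = 12.9 − 13.1 = -0.2
d=6: R̂ = -1 + 4.7·6 = 27.2; e = 24.4 − 27.2 = -2.8
d=7: R̂ = -1 + 4.7·7 = 31.9; e = 36.5 − 31.9 = 4.6
d=10: R̂ = -1 + 4.7·10 = 46; e = 48.2 − 46 = 2.2
d=12: R̂ = -1 + 4.7·12 = 55.4; e = 52.4 − 55.4 = -3
|e| > 0.4: d=1 (|e|=0.8), d=6 (|e|=2.8), d=7 (|e|=4.6), d=10 (|e|=2.2), d=12 (|e|=3) → 5

5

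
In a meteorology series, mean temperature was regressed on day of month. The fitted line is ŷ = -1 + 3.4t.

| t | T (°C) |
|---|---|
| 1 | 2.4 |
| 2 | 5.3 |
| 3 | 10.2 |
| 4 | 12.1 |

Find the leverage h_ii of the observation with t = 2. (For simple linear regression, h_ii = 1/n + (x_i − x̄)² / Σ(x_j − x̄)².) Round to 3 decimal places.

t̄ = (1 + 2 + 3 + 4)/4 = 2.5
Σ(t − t̄)² = 2.25 + 0.25 + 0.25 + 2.25 = 5
h = 1/4 + (-0.5)²/5 = 0.25 + 0.05 = 0.300

h = 0.300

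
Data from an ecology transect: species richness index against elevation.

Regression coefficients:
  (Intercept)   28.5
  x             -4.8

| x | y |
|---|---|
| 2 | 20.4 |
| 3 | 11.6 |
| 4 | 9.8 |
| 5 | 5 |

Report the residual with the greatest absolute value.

x=2: ŷ = 28.5 − 4.8·2 = 18.9; r = 20.4 − 18.9 = 1.5
x=3: ŷ = 28.5 − 4.8·3 = 14.1; r = 11.6 − 14.1 = -2.5
x=4: ŷ = 28.5 − 4.8·4 = 9.3; r = 9.8 − 9.3 = 0.5
x=5: ŷ = 28.5 − 4.8·5 = 4.5; r = 5 − 4.5 = 0.5
Largest |r| is 2.5 at x = 3, residual -2.5.

r = -2.5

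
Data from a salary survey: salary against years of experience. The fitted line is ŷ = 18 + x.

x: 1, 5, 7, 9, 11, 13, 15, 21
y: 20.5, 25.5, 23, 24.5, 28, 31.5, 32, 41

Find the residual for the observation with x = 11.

ŷ = 18 + 11 = 29
r = 28 − 29 = -1

r = -1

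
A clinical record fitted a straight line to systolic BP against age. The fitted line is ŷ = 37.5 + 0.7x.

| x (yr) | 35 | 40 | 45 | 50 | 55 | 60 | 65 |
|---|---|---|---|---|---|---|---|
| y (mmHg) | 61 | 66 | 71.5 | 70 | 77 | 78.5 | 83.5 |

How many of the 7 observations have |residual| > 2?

2

x=35: ŷ = 37.5 + 0.7·35 = 62; r = 61 − 62 = -1
x=40: ŷ = 37.5 + 0.7·40 = 65.5; r = 66 − 65.5 = 0.5
x=45: ŷ = 37.5 + 0.7·45 = 69; r = 71.5 − 69 = 2.5
x=50: ŷ = 37.5 + 0.7·50 = 72.5; r = 70 − 72.5 = -2.5
x=55: ŷ = 37.5 + 0.7·55 = 76; r = 77 − 76 = 1
x=60: ŷ = 37.5 + 0.7·60 = 79.5; r = 78.5 − 79.5 = -1
x=65: ŷ = 37.5 + 0.7·65 = 83; r = 83.5 − 83 = 0.5
|r| > 2: x=45 (|r|=2.5), x=50 (|r|=2.5) → 2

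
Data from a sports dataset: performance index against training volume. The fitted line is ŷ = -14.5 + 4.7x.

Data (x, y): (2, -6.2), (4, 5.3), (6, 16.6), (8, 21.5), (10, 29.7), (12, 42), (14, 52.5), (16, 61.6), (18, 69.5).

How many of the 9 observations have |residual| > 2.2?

x=2: ŷ = -14.5 + 4.7·2 = -5.1; e = -6.2 − (-5.1) = -1.1
x=4: ŷ = -14.5 + 4.7·4 = 4.3; e = 5.3 − 4.3 = 1
x=6: ŷ = -14.5 + 4.7·6 = 13.7; e = 16.6 − 13.7 = 2.9
x=8: ŷ = -14.5 + 4.7·8 = 23.1; e = 21.5 − 23.1 = -1.6
x=10: ŷ = -14.5 + 4.7·10 = 32.5; e = 29.7 − 32.5 = -2.8
x=12: ŷ = -14.5 + 4.7·12 = 41.9; e = 42 − 41.9 = 0.1
x=14: ŷ = -14.5 + 4.7·14 = 51.3; e = 52.5 − 51.3 = 1.2
x=16: ŷ = -14.5 + 4.7·16 = 60.7; e = 61.6 − 60.7 = 0.9
x=18: ŷ = -14.5 + 4.7·18 = 70.1; e = 69.5 − 70.1 = -0.6
|e| > 2.2: x=6 (|e|=2.9), x=10 (|e|=2.8) → 2

2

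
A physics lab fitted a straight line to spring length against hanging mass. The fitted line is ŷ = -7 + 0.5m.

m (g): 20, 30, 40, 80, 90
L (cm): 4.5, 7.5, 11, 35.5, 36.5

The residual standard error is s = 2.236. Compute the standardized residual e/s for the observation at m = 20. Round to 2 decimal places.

0.67

ŷ = -7 + 0.5·20 = 3
e = 4.5 − 3 = 1.5
e/s = 1.5 / 2.236 = 0.67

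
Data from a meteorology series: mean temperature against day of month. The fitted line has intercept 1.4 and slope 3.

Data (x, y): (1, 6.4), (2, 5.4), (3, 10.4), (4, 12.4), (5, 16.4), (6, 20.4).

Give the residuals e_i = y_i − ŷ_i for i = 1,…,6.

2, -2, 0, -1, 0, 1

x=1: ŷ = 1.4 + 3·1 = 4.4; e = 6.4 − 4.4 = 2
x=2: ŷ = 1.4 + 3·2 = 7.4; e = 5.4 − 7.4 = -2
x=3: ŷ = 1.4 + 3·3 = 10.4; e = 10.4 − 10.4 = 0
x=4: ŷ = 1.4 + 3·4 = 13.4; e = 12.4 − 13.4 = -1
x=5: ŷ = 1.4 + 3·5 = 16.4; e = 16.4 − 16.4 = 0
x=6: ŷ = 1.4 + 3·6 = 19.4; e = 20.4 − 19.4 = 1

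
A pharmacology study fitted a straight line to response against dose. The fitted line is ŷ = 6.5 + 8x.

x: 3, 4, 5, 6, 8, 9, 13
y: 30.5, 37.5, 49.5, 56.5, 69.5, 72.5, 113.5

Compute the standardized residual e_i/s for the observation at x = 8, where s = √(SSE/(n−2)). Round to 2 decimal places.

x=3: ŷ = 6.5 + 8·3 = 30.5; e = 30.5 − 30.5 = 0
x=4: ŷ = 6.5 + 8·4 = 38.5; e = 37.5 − 38.5 = -1
x=5: ŷ = 6.5 + 8·5 = 46.5; e = 49.5 − 46.5 = 3
x=6: ŷ = 6.5 + 8·6 = 54.5; e = 56.5 − 54.5 = 2
x=8: ŷ = 6.5 + 8·8 = 70.5; e = 69.5 − 70.5 = -1
x=9: ŷ = 6.5 + 8·9 = 78.5; e = 72.5 − 78.5 = -6
x=13: ŷ = 6.5 + 8·13 = 110.5; e = 113.5 − 110.5 = 3
SSE = 0 + 1 + 9 + 4 + 1 + 36 + 9 = 60
s = √(60/5) = 3.4641
e/s = -1 / 3.4641 = -0.29

-0.29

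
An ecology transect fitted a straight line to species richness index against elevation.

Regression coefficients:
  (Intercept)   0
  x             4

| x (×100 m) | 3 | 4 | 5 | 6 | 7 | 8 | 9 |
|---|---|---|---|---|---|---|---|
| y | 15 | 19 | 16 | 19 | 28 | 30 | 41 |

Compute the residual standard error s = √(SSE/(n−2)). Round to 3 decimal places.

x=3: ŷ = 4·3 = 12; r = 15 − 12 = 3
x=4: ŷ = 4·4 = 16; r = 19 − 16 = 3
x=5: ŷ = 4·5 = 20; r = 16 − 20 = -4
x=6: ŷ = 4·6 = 24; r = 19 − 24 = -5
x=7: ŷ = 4·7 = 28; r = 28 − 28 = 0
x=8: ŷ = 4·8 = 32; r = 30 − 32 = -2
x=9: ŷ = 4·9 = 36; r = 41 − 36 = 5
SSE = 9 + 9 + 16 + 25 + 0 + 4 + 25 = 88
s = √(88/5) = √17.6 ≈ 4.195

s = 4.195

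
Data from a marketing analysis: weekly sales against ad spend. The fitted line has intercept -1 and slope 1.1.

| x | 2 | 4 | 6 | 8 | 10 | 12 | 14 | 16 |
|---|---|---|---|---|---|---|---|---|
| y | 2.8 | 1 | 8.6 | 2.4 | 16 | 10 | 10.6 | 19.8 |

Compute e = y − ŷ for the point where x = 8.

ŷ = -1 + 1.1·8 = 7.8
e = 2.4 − 7.8 = -5.4

e = -5.4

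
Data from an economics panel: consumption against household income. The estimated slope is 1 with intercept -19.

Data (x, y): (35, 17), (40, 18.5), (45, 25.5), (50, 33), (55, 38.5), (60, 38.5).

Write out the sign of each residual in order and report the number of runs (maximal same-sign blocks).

x=35: ŷ = -19 + 35 = 16; r = 17 − 16 = 1
x=40: ŷ = -19 + 40 = 21; r = 18.5 − 21 = -2.5
x=45: ŷ = -19 + 45 = 26; r = 25.5 − 26 = -0.5
x=50: ŷ = -19 + 50 = 31; r = 33 − 31 = 2
x=55: ŷ = -19 + 55 = 36; r = 38.5 − 36 = 2.5
x=60: ŷ = -19 + 60 = 41; r = 38.5 − 41 = -2.5
Signs: + − − + + −
Runs: +×1, −×2, +×2, −×1 → 4

4 runs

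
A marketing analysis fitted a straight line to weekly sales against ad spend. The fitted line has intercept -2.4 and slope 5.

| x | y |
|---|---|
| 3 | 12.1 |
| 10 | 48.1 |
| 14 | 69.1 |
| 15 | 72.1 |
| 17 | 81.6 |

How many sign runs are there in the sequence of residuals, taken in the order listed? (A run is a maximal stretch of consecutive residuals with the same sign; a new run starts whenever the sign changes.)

3 runs

x=3: ŷ = -2.4 + 5·3 = 12.6; r = 12.1 − 12.6 = -0.5
x=10: ŷ = -2.4 + 5·10 = 47.6; r = 48.1 − 47.6 = 0.5
x=14: ŷ = -2.4 + 5·14 = 67.6; r = 69.1 − 67.6 = 1.5
x=15: ŷ = -2.4 + 5·15 = 72.6; r = 72.1 − 72.6 = -0.5
x=17: ŷ = -2.4 + 5·17 = 82.6; r = 81.6 − 82.6 = -1
Signs: − + + − −
Runs: −×1, +×2, −×2 → 3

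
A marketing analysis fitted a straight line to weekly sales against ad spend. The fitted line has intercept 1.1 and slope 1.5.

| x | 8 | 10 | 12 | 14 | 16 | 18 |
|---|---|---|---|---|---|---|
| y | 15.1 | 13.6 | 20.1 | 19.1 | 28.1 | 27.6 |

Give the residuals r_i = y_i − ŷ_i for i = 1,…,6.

x=8: ŷ = 1.1 + 1.5·8 = 13.1; r = 15.1 − 13.1 = 2
x=10: ŷ = 1.1 + 1.5·10 = 16.1; r = 13.6 − 16.1 = -2.5
x=12: ŷ = 1.1 + 1.5·12 = 19.1; r = 20.1 − 19.1 = 1
x=14: ŷ = 1.1 + 1.5·14 = 22.1; r = 19.1 − 22.1 = -3
x=16: ŷ = 1.1 + 1.5·16 = 25.1; r = 28.1 − 25.1 = 3
x=18: ŷ = 1.1 + 1.5·18 = 28.1; r = 27.6 − 28.1 = -0.5

2, -2.5, 1, -3, 3, -0.5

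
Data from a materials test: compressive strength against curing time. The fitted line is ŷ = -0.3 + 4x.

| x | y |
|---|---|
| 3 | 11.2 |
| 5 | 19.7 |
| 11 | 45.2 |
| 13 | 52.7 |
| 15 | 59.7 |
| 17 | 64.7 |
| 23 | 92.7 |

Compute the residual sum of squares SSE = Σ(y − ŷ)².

x=3: ŷ = -0.3 + 4·3 = 11.7; r = 11.2 − 11.7 = -0.5
x=5: ŷ = -0.3 + 4·5 = 19.7; r = 19.7 − 19.7 = 0
x=11: ŷ = -0.3 + 4·11 = 43.7; r = 45.2 − 43.7 = 1.5
x=13: ŷ = -0.3 + 4·13 = 51.7; r = 52.7 − 51.7 = 1
x=15: ŷ = -0.3 + 4·15 = 59.7; r = 59.7 − 59.7 = 0
x=17: ŷ = -0.3 + 4·17 = 67.7; r = 64.7 − 67.7 = -3
x=23: ŷ = -0.3 + 4·23 = 91.7; r = 92.7 − 91.7 = 1
SSE = 0.25 + 0 + 2.25 + 1 + 0 + 9 + 1 = 13.5

SSE = 13.5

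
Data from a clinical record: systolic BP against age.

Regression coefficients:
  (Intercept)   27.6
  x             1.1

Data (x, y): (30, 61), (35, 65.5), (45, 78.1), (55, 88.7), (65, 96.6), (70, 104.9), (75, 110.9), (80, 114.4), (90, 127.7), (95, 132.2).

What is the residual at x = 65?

ŷ = 27.6 + 1.1·65 = 99.1
e = 96.6 − 99.1 = -2.5

e = -2.5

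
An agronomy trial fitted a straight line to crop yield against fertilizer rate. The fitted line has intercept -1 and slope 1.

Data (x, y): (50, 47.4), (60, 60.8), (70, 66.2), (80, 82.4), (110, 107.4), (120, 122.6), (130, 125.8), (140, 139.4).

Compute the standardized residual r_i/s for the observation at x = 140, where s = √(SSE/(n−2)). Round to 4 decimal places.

0.1370

x=50: ŷ = -1 + 50 = 49; r = 47.4 − 49 = -1.6
x=60: ŷ = -1 + 60 = 59; r = 60.8 − 59 = 1.8
x=70: ŷ = -1 + 70 = 69; r = 66.2 − 69 = -2.8
x=80: ŷ = -1 + 80 = 79; r = 82.4 − 79 = 3.4
x=110: ŷ = -1 + 110 = 109; r = 107.4 − 109 = -1.6
x=120: ŷ = -1 + 120 = 119; r = 122.6 − 119 = 3.6
x=130: ŷ = -1 + 130 = 129; r = 125.8 − 129 = -3.2
x=140: ŷ = -1 + 140 = 139; r = 139.4 − 139 = 0.4
SSE = 2.56 + 3.24 + 7.84 + 11.56 + 2.56 + 12.96 + 10.24 + 0.16 = 51.12
s = √(51.12/6) = 2.9189
r/s = 0.4 / 2.9189 = 0.1370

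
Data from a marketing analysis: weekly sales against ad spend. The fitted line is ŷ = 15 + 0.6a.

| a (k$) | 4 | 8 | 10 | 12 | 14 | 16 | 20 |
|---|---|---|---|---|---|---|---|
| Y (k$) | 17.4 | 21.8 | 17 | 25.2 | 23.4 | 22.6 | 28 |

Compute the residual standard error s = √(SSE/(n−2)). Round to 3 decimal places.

s = 2.608

a=4: ŷ = 15 + 0.6·4 = 17.4; r = 17.4 − 17.4 = 0
a=8: ŷ = 15 + 0.6·8 = 19.8; r = 21.8 − 19.8 = 2
a=10: ŷ = 15 + 0.6·10 = 21; r = 17 − 21 = -4
a=12: ŷ = 15 + 0.6·12 = 22.2; r = 25.2 − 22.2 = 3
a=14: ŷ = 15 + 0.6·14 = 23.4; r = 23.4 − 23.4 = 0
a=16: ŷ = 15 + 0.6·16 = 24.6; r = 22.6 − 24.6 = -2
a=20: ŷ = 15 + 0.6·20 = 27; r = 28 − 27 = 1
SSE = 0 + 4 + 16 + 9 + 0 + 4 + 1 = 34
s = √(34/5) = √6.8 ≈ 2.608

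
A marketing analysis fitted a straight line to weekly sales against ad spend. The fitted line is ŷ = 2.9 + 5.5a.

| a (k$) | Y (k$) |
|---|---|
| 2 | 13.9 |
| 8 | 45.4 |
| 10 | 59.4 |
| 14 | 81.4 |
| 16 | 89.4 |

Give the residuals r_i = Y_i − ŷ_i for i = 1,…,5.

a=2: ŷ = 2.9 + 5.5·2 = 13.9; r = 13.9 − 13.9 = 0
a=8: ŷ = 2.9 + 5.5·8 = 46.9; r = 45.4 − 46.9 = -1.5
a=10: ŷ = 2.9 + 5.5·10 = 57.9; r = 59.4 − 57.9 = 1.5
a=14: ŷ = 2.9 + 5.5·14 = 79.9; r = 81.4 − 79.9 = 1.5
a=16: ŷ = 2.9 + 5.5·16 = 90.9; r = 89.4 − 90.9 = -1.5

0, -1.5, 1.5, 1.5, -1.5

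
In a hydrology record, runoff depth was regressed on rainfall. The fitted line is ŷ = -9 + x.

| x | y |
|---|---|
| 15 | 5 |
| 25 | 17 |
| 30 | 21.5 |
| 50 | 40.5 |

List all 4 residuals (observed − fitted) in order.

x=15: ŷ = -9 + 15 = 6; r = 5 − 6 = -1
x=25: ŷ = -9 + 25 = 16; r = 17 − 16 = 1
x=30: ŷ = -9 + 30 = 21; r = 21.5 − 21 = 0.5
x=50: ŷ = -9 + 50 = 41; r = 40.5 − 41 = -0.5

-1, 1, 0.5, -0.5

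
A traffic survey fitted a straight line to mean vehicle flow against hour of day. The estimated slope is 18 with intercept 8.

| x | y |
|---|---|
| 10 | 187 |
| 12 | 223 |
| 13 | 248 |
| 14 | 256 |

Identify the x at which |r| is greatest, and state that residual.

x = 13, r = 6

x=10: ŷ = 8 + 18·10 = 188; r = 187 − 188 = -1
x=12: ŷ = 8 + 18·12 = 224; r = 223 − 224 = -1
x=13: ŷ = 8 + 18·13 = 242; r = 248 − 242 = 6
x=14: ŷ = 8 + 18·14 = 260; r = 256 − 260 = -4
Largest |r| is 6 at x = 13, residual 6.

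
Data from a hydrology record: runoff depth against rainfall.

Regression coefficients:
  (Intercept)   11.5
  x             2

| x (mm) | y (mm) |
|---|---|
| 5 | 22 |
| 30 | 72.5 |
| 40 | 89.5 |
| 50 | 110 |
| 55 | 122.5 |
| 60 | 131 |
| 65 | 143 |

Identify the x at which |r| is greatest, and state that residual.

x=5: ŷ = 11.5 + 2·5 = 21.5; r = 22 − 21.5 = 0.5
x=30: ŷ = 11.5 + 2·30 = 71.5; r = 72.5 − 71.5 = 1
x=40: ŷ = 11.5 + 2·40 = 91.5; r = 89.5 − 91.5 = -2
x=50: ŷ = 11.5 + 2·50 = 111.5; r = 110 − 111.5 = -1.5
x=55: ŷ = 11.5 + 2·55 = 121.5; r = 122.5 − 121.5 = 1
x=60: ŷ = 11.5 + 2·60 = 131.5; r = 131 − 131.5 = -0.5
x=65: ŷ = 11.5 + 2·65 = 141.5; r = 143 − 141.5 = 1.5
Largest |r| is 2 at x = 40, residual -2.

x = 40, r = -2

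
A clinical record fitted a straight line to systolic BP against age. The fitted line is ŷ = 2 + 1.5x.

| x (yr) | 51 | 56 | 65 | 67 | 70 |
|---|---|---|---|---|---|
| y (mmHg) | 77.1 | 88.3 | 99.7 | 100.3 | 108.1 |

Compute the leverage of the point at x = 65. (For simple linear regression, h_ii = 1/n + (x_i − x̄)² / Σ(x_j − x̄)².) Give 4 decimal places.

h = 0.2402

x̄ = (51 + 56 + 65 + 67 + 70)/5 = 61.8
Σ(x − x̄)² = 116.64 + 33.64 + 10.24 + 27.04 + 67.24 = 254.8
h = 1/5 + (3.2)²/254.8 = 0.2 + 0.0401884 = 0.2402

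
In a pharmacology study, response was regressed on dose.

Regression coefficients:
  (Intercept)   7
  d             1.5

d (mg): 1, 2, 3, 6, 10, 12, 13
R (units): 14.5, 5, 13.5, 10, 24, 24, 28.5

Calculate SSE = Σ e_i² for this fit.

SSE = 110

d=1: ŷ = 7 + 1.5·1 = 8.5; e = 14.5 − 8.5 = 6
d=2: ŷ = 7 + 1.5·2 = 10; e = 5 − 10 = -5
d=3: ŷ = 7 + 1.5·3 = 11.5; e = 13.5 − 11.5 = 2
d=6: ŷ = 7 + 1.5·6 = 16; e = 10 − 16 = -6
d=10: ŷ = 7 + 1.5·10 = 22; e = 24 − 22 = 2
d=12: ŷ = 7 + 1.5·12 = 25; e = 24 − 25 = -1
d=13: ŷ = 7 + 1.5·13 = 26.5; e = 28.5 − 26.5 = 2
SSE = 36 + 25 + 4 + 36 + 4 + 1 + 4 = 110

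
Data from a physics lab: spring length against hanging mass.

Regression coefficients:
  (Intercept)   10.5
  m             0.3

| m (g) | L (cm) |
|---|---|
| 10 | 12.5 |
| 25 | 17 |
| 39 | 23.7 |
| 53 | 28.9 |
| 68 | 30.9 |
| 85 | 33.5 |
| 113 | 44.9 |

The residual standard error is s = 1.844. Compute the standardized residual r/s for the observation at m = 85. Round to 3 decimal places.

L̂ = 10.5 + 0.3·85 = 36
r = 33.5 − 36 = -2.5
r/s = -2.5 / 1.844 = -1.356

-1.356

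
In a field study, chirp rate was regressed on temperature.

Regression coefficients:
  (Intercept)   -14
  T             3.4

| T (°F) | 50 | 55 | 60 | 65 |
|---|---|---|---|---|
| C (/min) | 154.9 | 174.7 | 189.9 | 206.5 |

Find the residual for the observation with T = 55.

ŷ = -14 + 3.4·55 = 173
r = 174.7 − 173 = 1.7

r = 1.7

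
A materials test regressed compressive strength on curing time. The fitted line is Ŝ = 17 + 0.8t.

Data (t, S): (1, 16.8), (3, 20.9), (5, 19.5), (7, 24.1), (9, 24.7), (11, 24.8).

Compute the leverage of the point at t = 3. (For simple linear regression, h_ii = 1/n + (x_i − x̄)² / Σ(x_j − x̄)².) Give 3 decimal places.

t̄ = (1 + 3 + 5 + 7 + 9 + 11)/6 = 6
Σ(t − t̄)² = 25 + 9 + 1 + 1 + 9 + 25 = 70
h = 1/6 + (-3)²/70 = 0.166667 + 0.128571 = 0.295

h = 0.295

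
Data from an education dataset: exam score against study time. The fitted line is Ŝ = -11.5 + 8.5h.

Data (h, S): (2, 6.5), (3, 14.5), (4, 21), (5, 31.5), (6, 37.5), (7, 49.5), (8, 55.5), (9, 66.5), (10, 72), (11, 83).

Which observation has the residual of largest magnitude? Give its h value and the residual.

h = 6, e = -2

h=2: Ŝ = -11.5 + 8.5·2 = 5.5; e = 6.5 − 5.5 = 1
h=3: Ŝ = -11.5 + 8.5·3 = 14; e = 14.5 − 14 = 0.5
h=4: Ŝ = -11.5 + 8.5·4 = 22.5; e = 21 − 22.5 = -1.5
h=5: Ŝ = -11.5 + 8.5·5 = 31; e = 31.5 − 31 = 0.5
h=6: Ŝ = -11.5 + 8.5·6 = 39.5; e = 37.5 − 39.5 = -2
h=7: Ŝ = -11.5 + 8.5·7 = 48; e = 49.5 − 48 = 1.5
h=8: Ŝ = -11.5 + 8.5·8 = 56.5; e = 55.5 − 56.5 = -1
h=9: Ŝ = -11.5 + 8.5·9 = 65; e = 66.5 − 65 = 1.5
h=10: Ŝ = -11.5 + 8.5·10 = 73.5; e = 72 − 73.5 = -1.5
h=11: Ŝ = -11.5 + 8.5·11 = 82; e = 83 − 82 = 1
Largest |e| is 2 at h = 6, residual -2.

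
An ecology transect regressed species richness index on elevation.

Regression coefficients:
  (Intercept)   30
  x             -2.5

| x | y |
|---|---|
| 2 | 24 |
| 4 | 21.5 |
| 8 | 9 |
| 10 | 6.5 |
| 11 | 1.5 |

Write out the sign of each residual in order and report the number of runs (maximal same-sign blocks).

5 runs

x=2: ŷ = 30 − 2.5·2 = 25; e = 24 − 25 = -1
x=4: ŷ = 30 − 2.5·4 = 20; e = 21.5 − 20 = 1.5
x=8: ŷ = 30 − 2.5·8 = 10; e = 9 − 10 = -1
x=10: ŷ = 30 − 2.5·10 = 5; e = 6.5 − 5 = 1.5
x=11: ŷ = 30 − 2.5·11 = 2.5; e = 1.5 − 2.5 = -1
Signs: − + − + −
Runs: −×1, +×1, −×1, +×1, −×1 → 5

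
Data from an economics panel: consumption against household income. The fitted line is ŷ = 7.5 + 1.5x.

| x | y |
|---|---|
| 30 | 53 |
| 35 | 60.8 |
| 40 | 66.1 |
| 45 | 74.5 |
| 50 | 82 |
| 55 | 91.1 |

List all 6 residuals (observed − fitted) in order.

0.5, 0.8, -1.4, -0.5, -0.5, 1.1

x=30: ŷ = 7.5 + 1.5·30 = 52.5; r = 53 − 52.5 = 0.5
x=35: ŷ = 7.5 + 1.5·35 = 60; r = 60.8 − 60 = 0.8
x=40: ŷ = 7.5 + 1.5·40 = 67.5; r = 66.1 − 67.5 = -1.4
x=45: ŷ = 7.5 + 1.5·45 = 75; r = 74.5 − 75 = -0.5
x=50: ŷ = 7.5 + 1.5·50 = 82.5; r = 82 − 82.5 = -0.5
x=55: ŷ = 7.5 + 1.5·55 = 90; r = 91.1 − 90 = 1.1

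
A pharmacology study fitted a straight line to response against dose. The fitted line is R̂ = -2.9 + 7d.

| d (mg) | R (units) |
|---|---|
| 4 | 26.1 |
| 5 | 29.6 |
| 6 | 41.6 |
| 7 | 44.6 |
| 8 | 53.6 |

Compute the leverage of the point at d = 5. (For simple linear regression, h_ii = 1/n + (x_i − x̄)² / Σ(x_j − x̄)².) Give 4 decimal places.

h = 0.3000

d̄ = (4 + 5 + 6 + 7 + 8)/5 = 6
Σ(d − d̄)² = 4 + 1 + 0 + 1 + 4 = 10
h = 1/5 + (-1)²/10 = 0.2 + 0.1 = 0.3000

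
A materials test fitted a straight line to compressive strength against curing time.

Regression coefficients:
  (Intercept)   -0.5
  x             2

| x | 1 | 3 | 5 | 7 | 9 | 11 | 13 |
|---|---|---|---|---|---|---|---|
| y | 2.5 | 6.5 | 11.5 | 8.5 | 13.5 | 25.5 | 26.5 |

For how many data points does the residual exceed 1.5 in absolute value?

x=1: ŷ = -0.5 + 2·1 = 1.5; r = 2.5 − 1.5 = 1
x=3: ŷ = -0.5 + 2·3 = 5.5; r = 6.5 − 5.5 = 1
x=5: ŷ = -0.5 + 2·5 = 9.5; r = 11.5 − 9.5 = 2
x=7: ŷ = -0.5 + 2·7 = 13.5; r = 8.5 − 13.5 = -5
x=9: ŷ = -0.5 + 2·9 = 17.5; r = 13.5 − 17.5 = -4
x=11: ŷ = -0.5 + 2·11 = 21.5; r = 25.5 − 21.5 = 4
x=13: ŷ = -0.5 + 2·13 = 25.5; r = 26.5 − 25.5 = 1
|r| > 1.5: x=5 (|r|=2), x=7 (|r|=5), x=9 (|r|=4), x=11 (|r|=4) → 4

4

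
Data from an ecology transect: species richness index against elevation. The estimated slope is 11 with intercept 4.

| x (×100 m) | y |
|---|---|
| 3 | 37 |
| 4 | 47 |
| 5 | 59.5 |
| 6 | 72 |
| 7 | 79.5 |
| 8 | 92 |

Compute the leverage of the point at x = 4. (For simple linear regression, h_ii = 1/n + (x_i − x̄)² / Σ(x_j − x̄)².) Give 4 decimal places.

x̄ = (3 + 4 + 5 + 6 + 7 + 8)/6 = 5.5
Σ(x − x̄)² = 6.25 + 2.25 + 0.25 + 0.25 + 2.25 + 6.25 = 17.5
h = 1/6 + (-1.5)²/17.5 = 0.166667 + 0.128571 = 0.2952

h = 0.2952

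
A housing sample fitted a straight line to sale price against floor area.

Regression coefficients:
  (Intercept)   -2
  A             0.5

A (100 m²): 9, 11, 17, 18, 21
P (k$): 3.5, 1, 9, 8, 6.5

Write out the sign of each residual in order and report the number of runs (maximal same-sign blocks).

4 runs

A=9: P̂ = -2 + 0.5·9 = 2.5; e = 3.5 − 2.5 = 1
A=11: P̂ = -2 + 0.5·11 = 3.5; e = 1 − 3.5 = -2.5
A=17: P̂ = -2 + 0.5·17 = 6.5; e = 9 − 6.5 = 2.5
A=18: P̂ = -2 + 0.5·18 = 7; e = 8 − 7 = 1
A=21: P̂ = -2 + 0.5·21 = 8.5; e = 6.5 − 8.5 = -2
Signs: + − + + −
Runs: +×1, −×1, +×2, −×1 → 4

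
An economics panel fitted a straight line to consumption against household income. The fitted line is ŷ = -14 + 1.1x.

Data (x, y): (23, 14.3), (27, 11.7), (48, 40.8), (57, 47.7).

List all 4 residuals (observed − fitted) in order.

3, -4, 2, -1

x=23: ŷ = -14 + 1.1·23 = 11.3; e = 14.3 − 11.3 = 3
x=27: ŷ = -14 + 1.1·27 = 15.7; e = 11.7 − 15.7 = -4
x=48: ŷ = -14 + 1.1·48 = 38.8; e = 40.8 − 38.8 = 2
x=57: ŷ = -14 + 1.1·57 = 48.7; e = 47.7 − 48.7 = -1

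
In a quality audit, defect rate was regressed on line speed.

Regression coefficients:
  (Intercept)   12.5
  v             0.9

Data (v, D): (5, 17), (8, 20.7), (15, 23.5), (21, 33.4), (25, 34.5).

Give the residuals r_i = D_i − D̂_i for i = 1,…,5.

v=5: D̂ = 12.5 + 0.9·5 = 17; r = 17 − 17 = 0
v=8: D̂ = 12.5 + 0.9·8 = 19.7; r = 20.7 − 19.7 = 1
v=15: D̂ = 12.5 + 0.9·15 = 26; r = 23.5 − 26 = -2.5
v=21: D̂ = 12.5 + 0.9·21 = 31.4; r = 33.4 − 31.4 = 2
v=25: D̂ = 12.5 + 0.9·25 = 35; r = 34.5 − 35 = -0.5

0, 1, -2.5, 2, -0.5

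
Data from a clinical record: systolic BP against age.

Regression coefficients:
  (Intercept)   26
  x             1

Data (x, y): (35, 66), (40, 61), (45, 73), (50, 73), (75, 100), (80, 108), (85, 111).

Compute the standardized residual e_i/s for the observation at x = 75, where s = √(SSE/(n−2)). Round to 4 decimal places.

x=35: ŷ = 26 + 35 = 61; e = 66 − 61 = 5
x=40: ŷ = 26 + 40 = 66; e = 61 − 66 = -5
x=45: ŷ = 26 + 45 = 71; e = 73 − 71 = 2
x=50: ŷ = 26 + 50 = 76; e = 73 − 76 = -3
x=75: ŷ = 26 + 75 = 101; e = 100 − 101 = -1
x=80: ŷ = 26 + 80 = 106; e = 108 − 106 = 2
x=85: ŷ = 26 + 85 = 111; e = 111 − 111 = 0
SSE = 25 + 25 + 4 + 9 + 1 + 4 + 0 = 68
s = √(68/5) = 3.68782
e/s = -1 / 3.68782 = -0.2712

-0.2712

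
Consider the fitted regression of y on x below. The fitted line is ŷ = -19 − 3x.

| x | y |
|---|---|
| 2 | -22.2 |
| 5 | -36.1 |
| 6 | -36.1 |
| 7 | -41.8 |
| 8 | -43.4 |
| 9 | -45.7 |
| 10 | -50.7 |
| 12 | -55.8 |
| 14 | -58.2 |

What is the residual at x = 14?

ŷ = -19 − 3·14 = -61
e = -58.2 − (-61) = 2.8

e = 2.8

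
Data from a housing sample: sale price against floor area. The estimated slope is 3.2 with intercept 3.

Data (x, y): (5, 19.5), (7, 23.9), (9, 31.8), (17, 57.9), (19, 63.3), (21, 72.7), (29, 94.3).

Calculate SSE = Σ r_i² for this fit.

x=5: ŷ = 3 + 3.2·5 = 19; r = 19.5 − 19 = 0.5
x=7: ŷ = 3 + 3.2·7 = 25.4; r = 23.9 − 25.4 = -1.5
x=9: ŷ = 3 + 3.2·9 = 31.8; r = 31.8 − 31.8 = 0
x=17: ŷ = 3 + 3.2·17 = 57.4; r = 57.9 − 57.4 = 0.5
x=19: ŷ = 3 + 3.2·19 = 63.8; r = 63.3 − 63.8 = -0.5
x=21: ŷ = 3 + 3.2·21 = 70.2; r = 72.7 − 70.2 = 2.5
x=29: ŷ = 3 + 3.2·29 = 95.8; r = 94.3 − 95.8 = -1.5
SSE = 0.25 + 2.25 + 0 + 0.25 + 0.25 + 6.25 + 2.25 = 11.5

SSE = 11.5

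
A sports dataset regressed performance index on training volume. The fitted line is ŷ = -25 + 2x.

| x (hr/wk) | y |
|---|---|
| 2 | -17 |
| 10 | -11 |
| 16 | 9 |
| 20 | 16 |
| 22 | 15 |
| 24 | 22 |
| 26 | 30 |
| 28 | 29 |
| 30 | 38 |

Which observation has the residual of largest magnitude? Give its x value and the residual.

x = 10, e = -6

x=2: ŷ = -25 + 2·2 = -21; e = -17 − (-21) = 4
x=10: ŷ = -25 + 2·10 = -5; e = -11 − (-5) = -6
x=16: ŷ = -25 + 2·16 = 7; e = 9 − 7 = 2
x=20: ŷ = -25 + 2·20 = 15; e = 16 − 15 = 1
x=22: ŷ = -25 + 2·22 = 19; e = 15 − 19 = -4
x=24: ŷ = -25 + 2·24 = 23; e = 22 − 23 = -1
x=26: ŷ = -25 + 2·26 = 27; e = 30 − 27 = 3
x=28: ŷ = -25 + 2·28 = 31; e = 29 − 31 = -2
x=30: ŷ = -25 + 2·30 = 35; e = 38 − 35 = 3
Largest |e| is 6 at x = 10, residual -6.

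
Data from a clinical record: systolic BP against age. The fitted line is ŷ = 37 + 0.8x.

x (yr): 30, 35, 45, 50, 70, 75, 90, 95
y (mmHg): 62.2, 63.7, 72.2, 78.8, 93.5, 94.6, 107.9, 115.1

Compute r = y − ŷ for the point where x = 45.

ŷ = 37 + 0.8·45 = 73
r = 72.2 − 73 = -0.8

r = -0.8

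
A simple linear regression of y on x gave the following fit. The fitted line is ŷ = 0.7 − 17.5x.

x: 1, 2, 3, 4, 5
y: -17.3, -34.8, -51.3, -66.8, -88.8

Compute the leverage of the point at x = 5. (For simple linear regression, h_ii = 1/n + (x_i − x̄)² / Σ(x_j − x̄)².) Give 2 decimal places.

h = 0.60

x̄ = (1 + 2 + 3 + 4 + 5)/5 = 3
Σ(x − x̄)² = 4 + 1 + 0 + 1 + 4 = 10
h = 1/5 + (2)²/10 = 0.2 + 0.4 = 0.60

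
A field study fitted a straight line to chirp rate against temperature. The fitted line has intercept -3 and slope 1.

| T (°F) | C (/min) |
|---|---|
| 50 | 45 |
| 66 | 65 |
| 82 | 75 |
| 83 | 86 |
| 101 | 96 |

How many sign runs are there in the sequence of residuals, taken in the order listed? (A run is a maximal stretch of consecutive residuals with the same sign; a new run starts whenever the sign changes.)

T=50: ŷ = -3 + 50 = 47; r = 45 − 47 = -2
T=66: ŷ = -3 + 66 = 63; r = 65 − 63 = 2
T=82: ŷ = -3 + 82 = 79; r = 75 − 79 = -4
T=83: ŷ = -3 + 83 = 80; r = 86 − 80 = 6
T=101: ŷ = -3 + 101 = 98; r = 96 − 98 = -2
Signs: − + − + −
Runs: −×1, +×1, −×1, +×1, −×1 → 5

5 runs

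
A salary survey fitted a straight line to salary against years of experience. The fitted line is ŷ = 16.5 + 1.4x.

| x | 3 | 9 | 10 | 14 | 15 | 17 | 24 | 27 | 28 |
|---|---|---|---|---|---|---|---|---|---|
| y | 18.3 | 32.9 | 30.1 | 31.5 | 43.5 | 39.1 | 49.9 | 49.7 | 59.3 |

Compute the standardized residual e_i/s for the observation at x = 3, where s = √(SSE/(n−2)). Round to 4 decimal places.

x=3: ŷ = 16.5 + 1.4·3 = 20.7; e = 18.3 − 20.7 = -2.4
x=9: ŷ = 16.5 + 1.4·9 = 29.1; e = 32.9 − 29.1 = 3.8
x=10: ŷ = 16.5 + 1.4·10 = 30.5; e = 30.1 − 30.5 = -0.4
x=14: ŷ = 16.5 + 1.4·14 = 36.1; e = 31.5 − 36.1 = -4.6
x=15: ŷ = 16.5 + 1.4·15 = 37.5; e = 43.5 − 37.5 = 6
x=17: ŷ = 16.5 + 1.4·17 = 40.3; e = 39.1 − 40.3 = -1.2
x=24: ŷ = 16.5 + 1.4·24 = 50.1; e = 49.9 − 50.1 = -0.2
x=27: ŷ = 16.5 + 1.4·27 = 54.3; e = 49.7 − 54.3 = -4.6
x=28: ŷ = 16.5 + 1.4·28 = 55.7; e = 59.3 − 55.7 = 3.6
SSE = 5.76 + 14.44 + 0.16 + 21.16 + 36 + 1.44 + 0.04 + 21.16 + 12.96 = 113.12
s = √(113.12/7) = 4.01995
e/s = -2.4 / 4.01995 = -0.5970

-0.5970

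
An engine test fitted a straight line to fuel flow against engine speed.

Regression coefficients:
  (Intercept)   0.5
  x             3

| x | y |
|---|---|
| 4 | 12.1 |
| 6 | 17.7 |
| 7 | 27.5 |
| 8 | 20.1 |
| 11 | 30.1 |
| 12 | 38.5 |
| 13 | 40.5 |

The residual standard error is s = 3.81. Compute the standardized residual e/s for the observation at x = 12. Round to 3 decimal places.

ŷ = 0.5 + 3·12 = 36.5
e = 38.5 − 36.5 = 2
e/s = 2 / 3.81 = 0.525

0.525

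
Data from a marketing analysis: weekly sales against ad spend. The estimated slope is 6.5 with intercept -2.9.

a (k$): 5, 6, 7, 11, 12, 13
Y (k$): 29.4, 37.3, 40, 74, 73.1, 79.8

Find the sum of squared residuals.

a=5: ŷ = -2.9 + 6.5·5 = 29.6; e = 29.4 − 29.6 = -0.2
a=6: ŷ = -2.9 + 6.5·6 = 36.1; e = 37.3 − 36.1 = 1.2
a=7: ŷ = -2.9 + 6.5·7 = 42.6; e = 40 − 42.6 = -2.6
a=11: ŷ = -2.9 + 6.5·11 = 68.6; e = 74 − 68.6 = 5.4
a=12: ŷ = -2.9 + 6.5·12 = 75.1; e = 73.1 − 75.1 = -2
a=13: ŷ = -2.9 + 6.5·13 = 81.6; e = 79.8 − 81.6 = -1.8
SSE = 0.04 + 1.44 + 6.76 + 29.16 + 4 + 3.24 = 44.64

SSE = 44.64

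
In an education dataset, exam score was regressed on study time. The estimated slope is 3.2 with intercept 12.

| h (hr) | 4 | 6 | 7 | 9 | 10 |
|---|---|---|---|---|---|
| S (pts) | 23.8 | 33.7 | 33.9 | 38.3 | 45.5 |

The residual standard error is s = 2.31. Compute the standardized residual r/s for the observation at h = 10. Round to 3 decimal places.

0.649

Ŝ = 12 + 3.2·10 = 44
r = 45.5 − 44 = 1.5
r/s = 1.5 / 2.31 = 0.649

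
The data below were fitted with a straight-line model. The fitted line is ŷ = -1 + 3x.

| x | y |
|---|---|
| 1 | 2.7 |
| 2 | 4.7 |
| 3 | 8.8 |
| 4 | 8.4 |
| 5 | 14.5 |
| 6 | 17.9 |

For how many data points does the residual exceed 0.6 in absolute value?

4

x=1: ŷ = -1 + 3·1 = 2; e = 2.7 − 2 = 0.7
x=2: ŷ = -1 + 3·2 = 5; e = 4.7 − 5 = -0.3
x=3: ŷ = -1 + 3·3 = 8; e = 8.8 − 8 = 0.8
x=4: ŷ = -1 + 3·4 = 11; e = 8.4 − 11 = -2.6
x=5: ŷ = -1 + 3·5 = 14; e = 14.5 − 14 = 0.5
x=6: ŷ = -1 + 3·6 = 17; e = 17.9 − 17 = 0.9
|e| > 0.6: x=1 (|e|=0.7), x=3 (|e|=0.8), x=4 (|e|=2.6), x=6 (|e|=0.9) → 4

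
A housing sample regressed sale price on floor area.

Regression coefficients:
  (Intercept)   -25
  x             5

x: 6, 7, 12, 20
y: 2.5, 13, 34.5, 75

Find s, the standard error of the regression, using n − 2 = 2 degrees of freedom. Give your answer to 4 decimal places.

x=6: ŷ = -25 + 5·6 = 5; r = 2.5 − 5 = -2.5
x=7: ŷ = -25 + 5·7 = 10; r = 13 − 10 = 3
x=12: ŷ = -25 + 5·12 = 35; r = 34.5 − 35 = -0.5
x=20: ŷ = -25 + 5·20 = 75; r = 75 − 75 = 0
SSE = 6.25 + 9 + 0.25 + 0 = 15.5
s = √(15.5/2) = √7.75 ≈ 2.7839

s = 2.7839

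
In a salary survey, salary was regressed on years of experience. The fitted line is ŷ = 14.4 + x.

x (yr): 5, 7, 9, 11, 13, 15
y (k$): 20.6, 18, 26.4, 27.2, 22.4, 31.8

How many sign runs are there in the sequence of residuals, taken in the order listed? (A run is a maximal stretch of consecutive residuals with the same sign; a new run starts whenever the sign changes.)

5 runs

x=5: ŷ = 14.4 + 5 = 19.4; e = 20.6 − 19.4 = 1.2
x=7: ŷ = 14.4 + 7 = 21.4; e = 18 − 21.4 = -3.4
x=9: ŷ = 14.4 + 9 = 23.4; e = 26.4 − 23.4 = 3
x=11: ŷ = 14.4 + 11 = 25.4; e = 27.2 − 25.4 = 1.8
x=13: ŷ = 14.4 + 13 = 27.4; e = 22.4 − 27.4 = -5
x=15: ŷ = 14.4 + 15 = 29.4; e = 31.8 − 29.4 = 2.4
Signs: + − + + − +
Runs: +×1, −×1, +×2, −×1, +×1 → 5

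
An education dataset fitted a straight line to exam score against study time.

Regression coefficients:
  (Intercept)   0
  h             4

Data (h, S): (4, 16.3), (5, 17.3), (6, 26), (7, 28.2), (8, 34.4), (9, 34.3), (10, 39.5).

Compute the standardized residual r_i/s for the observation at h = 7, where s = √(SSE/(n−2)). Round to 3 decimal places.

h=4: ŷ = 4·4 = 16; r = 16.3 − 16 = 0.3
h=5: ŷ = 4·5 = 20; r = 17.3 − 20 = -2.7
h=6: ŷ = 4·6 = 24; r = 26 − 24 = 2
h=7: ŷ = 4·7 = 28; r = 28.2 − 28 = 0.2
h=8: ŷ = 4·8 = 32; r = 34.4 − 32 = 2.4
h=9: ŷ = 4·9 = 36; r = 34.3 − 36 = -1.7
h=10: ŷ = 4·10 = 40; r = 39.5 − 40 = -0.5
SSE = 0.09 + 7.29 + 4 + 0.04 + 5.76 + 2.89 + 0.25 = 20.32
s = √(20.32/5) = 2.01594
r/s = 0.2 / 2.01594 = 0.099

0.099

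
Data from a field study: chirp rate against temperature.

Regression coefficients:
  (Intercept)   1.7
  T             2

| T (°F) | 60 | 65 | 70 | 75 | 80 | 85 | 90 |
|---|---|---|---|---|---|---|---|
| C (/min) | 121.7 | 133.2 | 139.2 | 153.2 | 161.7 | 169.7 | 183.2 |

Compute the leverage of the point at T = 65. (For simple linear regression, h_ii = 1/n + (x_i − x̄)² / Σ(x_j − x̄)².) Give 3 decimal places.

h = 0.286

T̄ = (60 + 65 + 70 + 75 + 80 + 85 + 90)/7 = 75
Σ(T − T̄)² = 225 + 100 + 25 + 0 + 25 + 100 + 225 = 700
h = 1/7 + (-10)²/700 = 0.142857 + 0.142857 = 0.286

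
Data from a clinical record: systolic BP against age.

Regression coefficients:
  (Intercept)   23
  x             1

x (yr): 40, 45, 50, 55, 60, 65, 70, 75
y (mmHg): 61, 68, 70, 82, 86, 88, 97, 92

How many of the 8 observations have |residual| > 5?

1

x=40: ŷ = 23 + 40 = 63; r = 61 − 63 = -2
x=45: ŷ = 23 + 45 = 68; r = 68 − 68 = 0
x=50: ŷ = 23 + 50 = 73; r = 70 − 73 = -3
x=55: ŷ = 23 + 55 = 78; r = 82 − 78 = 4
x=60: ŷ = 23 + 60 = 83; r = 86 − 83 = 3
x=65: ŷ = 23 + 65 = 88; r = 88 − 88 = 0
x=70: ŷ = 23 + 70 = 93; r = 97 − 93 = 4
x=75: ŷ = 23 + 75 = 98; r = 92 − 98 = -6
|r| > 5: x=75 (|r|=6) → 1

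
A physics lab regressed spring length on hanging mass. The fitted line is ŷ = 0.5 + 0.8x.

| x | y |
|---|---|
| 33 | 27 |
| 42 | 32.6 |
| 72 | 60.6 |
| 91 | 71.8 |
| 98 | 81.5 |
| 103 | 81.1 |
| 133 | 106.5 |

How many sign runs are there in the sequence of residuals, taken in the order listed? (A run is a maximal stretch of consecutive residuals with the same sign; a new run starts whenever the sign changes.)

x=33: ŷ = 0.5 + 0.8·33 = 26.9; r = 27 − 26.9 = 0.1
x=42: ŷ = 0.5 + 0.8·42 = 34.1; r = 32.6 − 34.1 = -1.5
x=72: ŷ = 0.5 + 0.8·72 = 58.1; r = 60.6 − 58.1 = 2.5
x=91: ŷ = 0.5 + 0.8·91 = 73.3; r = 71.8 − 73.3 = -1.5
x=98: ŷ = 0.5 + 0.8·98 = 78.9; r = 81.5 − 78.9 = 2.6
x=103: ŷ = 0.5 + 0.8·103 = 82.9; r = 81.1 − 82.9 = -1.8
x=133: ŷ = 0.5 + 0.8·133 = 106.9; r = 106.5 − 106.9 = -0.4
Signs: + − + − + − −
Runs: +×1, −×1, +×1, −×1, +×1, −×2 → 6

6 runs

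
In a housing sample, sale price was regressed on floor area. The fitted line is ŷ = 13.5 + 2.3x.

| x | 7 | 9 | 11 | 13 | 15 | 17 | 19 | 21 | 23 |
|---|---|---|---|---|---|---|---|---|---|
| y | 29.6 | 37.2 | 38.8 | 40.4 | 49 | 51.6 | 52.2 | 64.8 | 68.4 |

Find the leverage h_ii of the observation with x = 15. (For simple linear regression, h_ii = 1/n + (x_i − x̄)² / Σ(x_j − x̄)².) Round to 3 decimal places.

h = 0.111

x̄ = (7 + 9 + 11 + 13 + 15 + 17 + 19 + 21 + 23)/9 = 15
Σ(x − x̄)² = 64 + 36 + 16 + 4 + 0 + 4 + 16 + 36 + 64 = 240
h = 1/9 + (0)²/240 = 0.111111 + 0 = 0.111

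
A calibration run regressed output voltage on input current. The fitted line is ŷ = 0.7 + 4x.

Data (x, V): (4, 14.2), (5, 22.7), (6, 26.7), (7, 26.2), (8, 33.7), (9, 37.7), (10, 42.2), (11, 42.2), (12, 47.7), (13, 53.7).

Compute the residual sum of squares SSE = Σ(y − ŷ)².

SSE = 33

x=4: ŷ = 0.7 + 4·4 = 16.7; e = 14.2 − 16.7 = -2.5
x=5: ŷ = 0.7 + 4·5 = 20.7; e = 22.7 − 20.7 = 2
x=6: ŷ = 0.7 + 4·6 = 24.7; e = 26.7 − 24.7 = 2
x=7: ŷ = 0.7 + 4·7 = 28.7; e = 26.2 − 28.7 = -2.5
x=8: ŷ = 0.7 + 4·8 = 32.7; e = 33.7 − 32.7 = 1
x=9: ŷ = 0.7 + 4·9 = 36.7; e = 37.7 − 36.7 = 1
x=10: ŷ = 0.7 + 4·10 = 40.7; e = 42.2 − 40.7 = 1.5
x=11: ŷ = 0.7 + 4·11 = 44.7; e = 42.2 − 44.7 = -2.5
x=12: ŷ = 0.7 + 4·12 = 48.7; e = 47.7 − 48.7 = -1
x=13: ŷ = 0.7 + 4·13 = 52.7; e = 53.7 − 52.7 = 1
SSE = 6.25 + 4 + 4 + 6.25 + 1 + 1 + 2.25 + 6.25 + 1 + 1 = 33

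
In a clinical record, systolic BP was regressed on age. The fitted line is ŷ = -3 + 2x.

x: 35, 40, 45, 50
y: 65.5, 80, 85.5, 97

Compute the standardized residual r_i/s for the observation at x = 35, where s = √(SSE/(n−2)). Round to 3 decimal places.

-0.577

x=35: ŷ = -3 + 2·35 = 67; r = 65.5 − 67 = -1.5
x=40: ŷ = -3 + 2·40 = 77; r = 80 − 77 = 3
x=45: ŷ = -3 + 2·45 = 87; r = 85.5 − 87 = -1.5
x=50: ŷ = -3 + 2·50 = 97; r = 97 − 97 = 0
SSE = 2.25 + 9 + 2.25 + 0 = 13.5
s = √(13.5/2) = 2.59808
r/s = -1.5 / 2.59808 = -0.577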